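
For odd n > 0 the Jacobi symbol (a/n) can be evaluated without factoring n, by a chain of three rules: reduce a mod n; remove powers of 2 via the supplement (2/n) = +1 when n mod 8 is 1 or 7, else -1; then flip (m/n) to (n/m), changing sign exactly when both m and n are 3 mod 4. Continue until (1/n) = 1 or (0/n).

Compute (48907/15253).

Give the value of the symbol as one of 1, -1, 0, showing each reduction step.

-1

(48907/15253) = (3148/15253)   [reduce mod 15253]
3148 = 2^2·787; (2/15253) = -1 since 15253 mod 8 = 5, so (3148/15253) = (-1)^2·(787/15253); sign now +1
reciprocity: (787/15253) = +1·(15253/787) since 787 mod 4 = 3, 15253 mod 4 = 1; sign now +1
(15253/787) = (300/787)   [reduce mod 787]
300 = 2^2·75; (2/787) = -1 since 787 mod 8 = 3, so (300/787) = (-1)^2·(75/787); sign now +1
reciprocity: (75/787) = -1·(787/75) since 75 mod 4 = 3, 787 mod 4 = 3; sign now -1
(787/75) = (37/75)   [reduce mod 75]
reciprocity: (37/75) = +1·(75/37) since 37 mod 4 = 1, 75 mod 4 = 3; sign now -1
(75/37) = (1/37)   [reduce mod 37]
(1/37) = 1; final value = sign = -1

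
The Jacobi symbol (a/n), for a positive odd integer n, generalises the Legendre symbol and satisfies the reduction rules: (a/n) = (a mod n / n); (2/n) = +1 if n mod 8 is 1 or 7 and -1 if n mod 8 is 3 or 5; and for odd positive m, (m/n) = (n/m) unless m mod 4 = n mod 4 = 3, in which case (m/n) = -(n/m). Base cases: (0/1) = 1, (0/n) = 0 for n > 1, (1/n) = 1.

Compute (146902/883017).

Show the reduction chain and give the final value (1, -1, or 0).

-1

146902 = 2^1·73451; (2/883017) = +1 since 883017 mod 8 = 1, so (146902/883017) = (+1)^1·(73451/883017); sign now +1
reciprocity: (73451/883017) = +1·(883017/73451) since 73451 mod 4 = 3, 883017 mod 4 = 1; sign now +1
(883017/73451) = (1605/73451)   [reduce mod 73451]
reciprocity: (1605/73451) = +1·(73451/1605) since 1605 mod 4 = 1, 73451 mod 4 = 3; sign now +1
(73451/1605) = (1226/1605)   [reduce mod 1605]
1226 = 2^1·613; (2/1605) = -1 since 1605 mod 8 = 5, so (1226/1605) = (-1)^1·(613/1605); sign now -1
reciprocity: (613/1605) = +1·(1605/613) since 613 mod 4 = 1, 1605 mod 4 = 1; sign now -1
(1605/613) = (379/613)   [reduce mod 613]
reciprocity: (379/613) = +1·(613/379) since 379 mod 4 = 3, 613 mod 4 = 1; sign now -1
(613/379) = (234/379)   [reduce mod 379]
234 = 2^1·117; (2/379) = -1 since 379 mod 8 = 3, so (234/379) = (-1)^1·(117/379); sign now +1
reciprocity: (117/379) = +1·(379/117) since 117 mod 4 = 1, 379 mod 4 = 3; sign now +1
(379/117) = (28/117)   [reduce mod 117]
28 = 2^2·7; (2/117) = -1 since 117 mod 8 = 5, so (28/117) = (-1)^2·(7/117); sign now +1
reciprocity: (7/117) = +1·(117/7) since 7 mod 4 = 3, 117 mod 4 = 1; sign now +1
(117/7) = (5/7)   [reduce mod 7]
reciprocity: (5/7) = +1·(7/5) since 5 mod 4 = 1, 7 mod 4 = 3; sign now +1
(7/5) = (2/5)   [reduce mod 5]
2 = 2^1·1; (2/5) = -1 since 5 mod 8 = 5, so (2/5) = (-1)^1·(1/5); sign now -1
(1/5) = 1; final value = sign = -1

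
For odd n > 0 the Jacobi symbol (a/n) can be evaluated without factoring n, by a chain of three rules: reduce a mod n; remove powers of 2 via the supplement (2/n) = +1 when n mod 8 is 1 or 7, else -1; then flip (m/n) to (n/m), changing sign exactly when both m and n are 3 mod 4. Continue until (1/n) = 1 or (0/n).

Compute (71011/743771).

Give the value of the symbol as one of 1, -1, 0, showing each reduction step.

-1

flip (71011/743771) -> (743771/71011): both odd, 71011 mod 4 = 3, 743771 mod 4 = 3, so the flip contributes -1; sign now -1
(743771/71011): 743771 mod 71011 = 33661, so (743771/71011) = (33661/71011)
flip (33661/71011) -> (71011/33661): both odd, 33661 mod 4 = 1, 71011 mod 4 = 3, so the flip contributes +1; sign now -1
(71011/33661): 71011 mod 33661 = 3689, so (71011/33661) = (3689/33661)
flip (3689/33661) -> (33661/3689): both odd, 3689 mod 4 = 1, 33661 mod 4 = 1, so the flip contributes +1; sign now -1
(33661/3689): 33661 mod 3689 = 460, so (33661/3689) = (460/3689)
factor out 2^2: 460 = 2^2·115; with 3689 mod 8 = 1, (2/3689) = +1; sign now -1; continue with (115/3689)
flip (115/3689) -> (3689/115): both odd, 115 mod 4 = 3, 3689 mod 4 = 1, so the flip contributes +1; sign now -1
(3689/115): 3689 mod 115 = 9, so (3689/115) = (9/115)
flip (9/115) -> (115/9): both odd, 9 mod 4 = 1, 115 mod 4 = 3, so the flip contributes +1; sign now -1
(115/9): 115 mod 9 = 7, so (115/9) = (7/9)
flip (7/9) -> (9/7): both odd, 7 mod 4 = 3, 9 mod 4 = 1, so the flip contributes +1; sign now -1
(9/7): 9 mod 7 = 2, so (9/7) = (2/7)
factor out 2^1: 2 = 2^1·1; with 7 mod 8 = 7, (2/7) = +1; sign now -1; continue with (1/7)
reached (1/7) = 1, so the symbol is -1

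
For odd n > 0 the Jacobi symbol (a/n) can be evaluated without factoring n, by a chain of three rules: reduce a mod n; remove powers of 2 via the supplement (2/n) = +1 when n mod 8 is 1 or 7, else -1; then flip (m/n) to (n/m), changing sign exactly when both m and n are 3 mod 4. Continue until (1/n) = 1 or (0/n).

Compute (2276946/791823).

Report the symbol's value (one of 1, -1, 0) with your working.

0

(2276946/791823): 2276946 mod 791823 = 693300, so (2276946/791823) = (693300/791823)
factor out 2^2: 693300 = 2^2·173325; with 791823 mod 8 = 7, (2/791823) = +1; sign now +1; continue with (173325/791823)
flip (173325/791823) -> (791823/173325): both odd, 173325 mod 4 = 1, 791823 mod 4 = 3, so the flip contributes +1; sign now +1
(791823/173325): 791823 mod 173325 = 98523, so (791823/173325) = (98523/173325)
flip (98523/173325) -> (173325/98523): both odd, 98523 mod 4 = 3, 173325 mod 4 = 1, so the flip contributes +1; sign now +1
(173325/98523): 173325 mod 98523 = 74802, so (173325/98523) = (74802/98523)
factor out 2^1: 74802 = 2^1·37401; with 98523 mod 8 = 3, (2/98523) = -1; sign now -1; continue with (37401/98523)
flip (37401/98523) -> (98523/37401): both odd, 37401 mod 4 = 1, 98523 mod 4 = 3, so the flip contributes +1; sign now -1
(98523/37401): 98523 mod 37401 = 23721, so (98523/37401) = (23721/37401)
flip (23721/37401) -> (37401/23721): both odd, 23721 mod 4 = 1, 37401 mod 4 = 1, so the flip contributes +1; sign now -1
(37401/23721): 37401 mod 23721 = 13680, so (37401/23721) = (13680/23721)
factor out 2^4: 13680 = 2^4·855; with 23721 mod 8 = 1, (2/23721) = +1; sign now -1; continue with (855/23721)
flip (855/23721) -> (23721/855): both odd, 855 mod 4 = 3, 23721 mod 4 = 1, so the flip contributes +1; sign now -1
(23721/855): 23721 mod 855 = 636, so (23721/855) = (636/855)
factor out 2^2: 636 = 2^2·159; with 855 mod 8 = 7, (2/855) = +1; sign now -1; continue with (159/855)
flip (159/855) -> (855/159): both odd, 159 mod 4 = 3, 855 mod 4 = 3, so the flip contributes -1; sign now +1
(855/159): 855 mod 159 = 60, so (855/159) = (60/159)
factor out 2^2: 60 = 2^2·15; with 159 mod 8 = 7, (2/159) = +1; sign now +1; continue with (15/159)
flip (15/159) -> (159/15): both odd, 15 mod 4 = 3, 159 mod 4 = 3, so the flip contributes -1; sign now -1
(159/15): 159 mod 15 = 9, so (159/15) = (9/15)
flip (9/15) -> (15/9): both odd, 9 mod 4 = 1, 15 mod 4 = 3, so the flip contributes +1; sign now -1
(15/9): 15 mod 9 = 6, so (15/9) = (6/9)
factor out 2^1: 6 = 2^1·3; with 9 mod 8 = 1, (2/9) = +1; sign now -1; continue with (3/9)
flip (3/9) -> (9/3): both odd, 3 mod 4 = 3, 9 mod 4 = 1, so the flip contributes +1; sign now -1
(9/3): 9 mod 3 = 0, so (9/3) = (0/3)
reached (0/3); gcd(a, n) > 1, so (0/3) = 0 and the symbol is 0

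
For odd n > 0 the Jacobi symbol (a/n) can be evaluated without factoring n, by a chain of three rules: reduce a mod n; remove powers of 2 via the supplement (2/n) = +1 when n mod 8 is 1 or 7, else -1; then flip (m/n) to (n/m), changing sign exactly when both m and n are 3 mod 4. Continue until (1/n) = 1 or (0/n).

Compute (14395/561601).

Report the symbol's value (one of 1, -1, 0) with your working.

1

flip (14395/561601) -> (561601/14395): both odd, 14395 mod 4 = 3, 561601 mod 4 = 1, so the flip contributes +1; sign now +1
(561601/14395): 561601 mod 14395 = 196, so (561601/14395) = (196/14395)
factor out 2^2: 196 = 2^2·49; with 14395 mod 8 = 3, (2/14395) = -1; sign now +1; continue with (49/14395)
flip (49/14395) -> (14395/49): both odd, 49 mod 4 = 1, 14395 mod 4 = 3, so the flip contributes +1; sign now +1
(14395/49): 14395 mod 49 = 38, so (14395/49) = (38/49)
factor out 2^1: 38 = 2^1·19; with 49 mod 8 = 1, (2/49) = +1; sign now +1; continue with (19/49)
flip (19/49) -> (49/19): both odd, 19 mod 4 = 3, 49 mod 4 = 1, so the flip contributes +1; sign now +1
(49/19): 49 mod 19 = 11, so (49/19) = (11/19)
flip (11/19) -> (19/11): both odd, 11 mod 4 = 3, 19 mod 4 = 3, so the flip contributes -1; sign now -1
(19/11): 19 mod 11 = 8, so (19/11) = (8/11)
factor out 2^3: 8 = 2^3·1; with 11 mod 8 = 3, (2/11) = -1; sign now +1; continue with (1/11)
reached (1/11) = 1, so the symbol is +1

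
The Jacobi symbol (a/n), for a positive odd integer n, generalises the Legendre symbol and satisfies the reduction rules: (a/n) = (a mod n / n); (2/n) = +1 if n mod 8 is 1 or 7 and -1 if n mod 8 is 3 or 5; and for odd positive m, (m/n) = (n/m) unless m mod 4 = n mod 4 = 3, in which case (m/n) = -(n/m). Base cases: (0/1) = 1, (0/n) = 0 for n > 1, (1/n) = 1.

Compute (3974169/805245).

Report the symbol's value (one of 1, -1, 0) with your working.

0

(3974169/805245) = (753189/805245)   [reduce mod 805245]
reciprocity: (753189/805245) = +1·(805245/753189) since 753189 mod 4 = 1, 805245 mod 4 = 1; sign now +1
(805245/753189) = (52056/753189)   [reduce mod 753189]
52056 = 2^3·6507; (2/753189) = -1 since 753189 mod 8 = 5, so (52056/753189) = (-1)^3·(6507/753189); sign now -1
reciprocity: (6507/753189) = +1·(753189/6507) since 6507 mod 4 = 3, 753189 mod 4 = 1; sign now -1
(753189/6507) = (4884/6507)   [reduce mod 6507]
4884 = 2^2·1221; (2/6507) = -1 since 6507 mod 8 = 3, so (4884/6507) = (-1)^2·(1221/6507); sign now -1
reciprocity: (1221/6507) = +1·(6507/1221) since 1221 mod 4 = 1, 6507 mod 4 = 3; sign now -1
(6507/1221) = (402/1221)   [reduce mod 1221]
402 = 2^1·201; (2/1221) = -1 since 1221 mod 8 = 5, so (402/1221) = (-1)^1·(201/1221); sign now +1
reciprocity: (201/1221) = +1·(1221/201) since 201 mod 4 = 1, 1221 mod 4 = 1; sign now +1
(1221/201) = (15/201)   [reduce mod 201]
reciprocity: (15/201) = +1·(201/15) since 15 mod 4 = 3, 201 mod 4 = 1; sign now +1
(201/15) = (6/15)   [reduce mod 15]
6 = 2^1·3; (2/15) = +1 since 15 mod 8 = 7, so (6/15) = (+1)^1·(3/15); sign now +1
reciprocity: (3/15) = -1·(15/3) since 3 mod 4 = 3, 15 mod 4 = 3; sign now -1
(15/3) = (0/3)   [reduce mod 3]
(0/3) = 0   [gcd(a, n) > 1]; final value = 0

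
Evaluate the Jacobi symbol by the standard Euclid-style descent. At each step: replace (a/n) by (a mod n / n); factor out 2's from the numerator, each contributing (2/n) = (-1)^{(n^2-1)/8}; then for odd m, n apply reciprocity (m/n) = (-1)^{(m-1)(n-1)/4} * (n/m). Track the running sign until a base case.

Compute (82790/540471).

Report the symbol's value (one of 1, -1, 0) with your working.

1

factor out 2^1: 82790 = 2^1·41395; with 540471 mod 8 = 7, (2/540471) = +1; sign now +1; continue with (41395/540471)
flip (41395/540471) -> (540471/41395): both odd, 41395 mod 4 = 3, 540471 mod 4 = 3, so the flip contributes -1; sign now -1
(540471/41395): 540471 mod 41395 = 2336, so (540471/41395) = (2336/41395)
factor out 2^5: 2336 = 2^5·73; with 41395 mod 8 = 3, (2/41395) = -1; sign now +1; continue with (73/41395)
flip (73/41395) -> (41395/73): both odd, 73 mod 4 = 1, 41395 mod 4 = 3, so the flip contributes +1; sign now +1
(41395/73): 41395 mod 73 = 4, so (41395/73) = (4/73)
factor out 2^2: 4 = 2^2·1; with 73 mod 8 = 1, (2/73) = +1; sign now +1; continue with (1/73)
reached (1/73) = 1, so the symbol is +1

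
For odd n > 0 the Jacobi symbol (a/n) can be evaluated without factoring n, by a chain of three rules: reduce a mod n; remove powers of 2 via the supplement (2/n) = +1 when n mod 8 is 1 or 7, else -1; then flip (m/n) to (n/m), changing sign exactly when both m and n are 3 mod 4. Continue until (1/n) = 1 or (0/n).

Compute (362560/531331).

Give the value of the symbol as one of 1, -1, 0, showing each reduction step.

-1

factor out 2^6: 362560 = 2^6·5665; with 531331 mod 8 = 3, (2/531331) = -1; sign now +1; continue with (5665/531331)
flip (5665/531331) -> (531331/5665): both odd, 5665 mod 4 = 1, 531331 mod 4 = 3, so the flip contributes +1; sign now +1
(531331/5665): 531331 mod 5665 = 4486, so (531331/5665) = (4486/5665)
factor out 2^1: 4486 = 2^1·2243; with 5665 mod 8 = 1, (2/5665) = +1; sign now +1; continue with (2243/5665)
flip (2243/5665) -> (5665/2243): both odd, 2243 mod 4 = 3, 5665 mod 4 = 1, so the flip contributes +1; sign now +1
(5665/2243): 5665 mod 2243 = 1179, so (5665/2243) = (1179/2243)
flip (1179/2243) -> (2243/1179): both odd, 1179 mod 4 = 3, 2243 mod 4 = 3, so the flip contributes -1; sign now -1
(2243/1179): 2243 mod 1179 = 1064, so (2243/1179) = (1064/1179)
factor out 2^3: 1064 = 2^3·133; with 1179 mod 8 = 3, (2/1179) = -1; sign now +1; continue with (133/1179)
flip (133/1179) -> (1179/133): both odd, 133 mod 4 = 1, 1179 mod 4 = 3, so the flip contributes +1; sign now +1
(1179/133): 1179 mod 133 = 115, so (1179/133) = (115/133)
flip (115/133) -> (133/115): both odd, 115 mod 4 = 3, 133 mod 4 = 1, so the flip contributes +1; sign now +1
(133/115): 133 mod 115 = 18, so (133/115) = (18/115)
factor out 2^1: 18 = 2^1·9; with 115 mod 8 = 3, (2/115) = -1; sign now -1; continue with (9/115)
flip (9/115) -> (115/9): both odd, 9 mod 4 = 1, 115 mod 4 = 3, so the flip contributes +1; sign now -1
(115/9): 115 mod 9 = 7, so (115/9) = (7/9)
flip (7/9) -> (9/7): both odd, 7 mod 4 = 3, 9 mod 4 = 1, so the flip contributes +1; sign now -1
(9/7): 9 mod 7 = 2, so (9/7) = (2/7)
factor out 2^1: 2 = 2^1·1; with 7 mod 8 = 7, (2/7) = +1; sign now -1; continue with (1/7)
reached (1/7) = 1, so the symbol is -1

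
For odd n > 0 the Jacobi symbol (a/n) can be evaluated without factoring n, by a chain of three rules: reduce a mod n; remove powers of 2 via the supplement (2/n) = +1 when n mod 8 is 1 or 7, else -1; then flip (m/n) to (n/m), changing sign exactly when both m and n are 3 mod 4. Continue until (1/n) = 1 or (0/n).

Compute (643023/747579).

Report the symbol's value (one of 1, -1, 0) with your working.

0

reciprocity: (643023/747579) = -1·(747579/643023) since 643023 mod 4 = 3, 747579 mod 4 = 3; sign now -1
(747579/643023) = (104556/643023)   [reduce mod 643023]
104556 = 2^2·26139; (2/643023) = +1 since 643023 mod 8 = 7, so (104556/643023) = (+1)^2·(26139/643023); sign now -1
reciprocity: (26139/643023) = -1·(643023/26139) since 26139 mod 4 = 3, 643023 mod 4 = 3; sign now +1
(643023/26139) = (15687/26139)   [reduce mod 26139]
reciprocity: (15687/26139) = -1·(26139/15687) since 15687 mod 4 = 3, 26139 mod 4 = 3; sign now -1
(26139/15687) = (10452/15687)   [reduce mod 15687]
10452 = 2^2·2613; (2/15687) = +1 since 15687 mod 8 = 7, so (10452/15687) = (+1)^2·(2613/15687); sign now -1
reciprocity: (2613/15687) = +1·(15687/2613) since 2613 mod 4 = 1, 15687 mod 4 = 3; sign now -1
(15687/2613) = (9/2613)   [reduce mod 2613]
reciprocity: (9/2613) = +1·(2613/9) since 9 mod 4 = 1, 2613 mod 4 = 1; sign now -1
(2613/9) = (3/9)   [reduce mod 9]
reciprocity: (3/9) = +1·(9/3) since 3 mod 4 = 3, 9 mod 4 = 1; sign now -1
(9/3) = (0/3)   [reduce mod 3]
(0/3) = 0   [gcd(a, n) > 1]; final value = 0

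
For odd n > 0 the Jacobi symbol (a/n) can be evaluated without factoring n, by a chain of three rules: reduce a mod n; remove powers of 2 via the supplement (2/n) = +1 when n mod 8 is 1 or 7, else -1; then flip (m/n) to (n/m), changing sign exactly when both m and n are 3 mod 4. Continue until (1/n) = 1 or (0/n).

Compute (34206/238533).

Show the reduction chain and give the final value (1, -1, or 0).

factor out 2^1: 34206 = 2^1·17103; with 238533 mod 8 = 5, (2/238533) = -1; sign now -1; continue with (17103/238533)
flip (17103/238533) -> (238533/17103): both odd, 17103 mod 4 = 3, 238533 mod 4 = 1, so the flip contributes +1; sign now -1
(238533/17103): 238533 mod 17103 = 16194, so (238533/17103) = (16194/17103)
factor out 2^1: 16194 = 2^1·8097; with 17103 mod 8 = 7, (2/17103) = +1; sign now -1; continue with (8097/17103)
flip (8097/17103) -> (17103/8097): both odd, 8097 mod 4 = 1, 17103 mod 4 = 3, so the flip contributes +1; sign now -1
(17103/8097): 17103 mod 8097 = 909, so (17103/8097) = (909/8097)
flip (909/8097) -> (8097/909): both odd, 909 mod 4 = 1, 8097 mod 4 = 1, so the flip contributes +1; sign now -1
(8097/909): 8097 mod 909 = 825, so (8097/909) = (825/909)
flip (825/909) -> (909/825): both odd, 825 mod 4 = 1, 909 mod 4 = 1, so the flip contributes +1; sign now -1
(909/825): 909 mod 825 = 84, so (909/825) = (84/825)
factor out 2^2: 84 = 2^2·21; with 825 mod 8 = 1, (2/825) = +1; sign now -1; continue with (21/825)
flip (21/825) -> (825/21): both odd, 21 mod 4 = 1, 825 mod 4 = 1, so the flip contributes +1; sign now -1
(825/21): 825 mod 21 = 6, so (825/21) = (6/21)
factor out 2^1: 6 = 2^1·3; with 21 mod 8 = 5, (2/21) = -1; sign now +1; continue with (3/21)
flip (3/21) -> (21/3): both odd, 3 mod 4 = 3, 21 mod 4 = 1, so the flip contributes +1; sign now +1
(21/3): 21 mod 3 = 0, so (21/3) = (0/3)
reached (0/3); gcd(a, n) > 1, so (0/3) = 0 and the symbol is 0

0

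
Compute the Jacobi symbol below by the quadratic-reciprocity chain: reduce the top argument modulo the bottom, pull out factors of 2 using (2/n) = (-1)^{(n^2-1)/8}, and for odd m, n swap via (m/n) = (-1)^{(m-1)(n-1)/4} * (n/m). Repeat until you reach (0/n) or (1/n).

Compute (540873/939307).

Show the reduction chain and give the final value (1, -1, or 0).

flip (540873/939307) -> (939307/540873): both odd, 540873 mod 4 = 1, 939307 mod 4 = 3, so the flip contributes +1; sign now +1
(939307/540873): 939307 mod 540873 = 398434, so (939307/540873) = (398434/540873)
factor out 2^1: 398434 = 2^1·199217; with 540873 mod 8 = 1, (2/540873) = +1; sign now +1; continue with (199217/540873)
flip (199217/540873) -> (540873/199217): both odd, 199217 mod 4 = 1, 540873 mod 4 = 1, so the flip contributes +1; sign now +1
(540873/199217): 540873 mod 199217 = 142439, so (540873/199217) = (142439/199217)
flip (142439/199217) -> (199217/142439): both odd, 142439 mod 4 = 3, 199217 mod 4 = 1, so the flip contributes +1; sign now +1
(199217/142439): 199217 mod 142439 = 56778, so (199217/142439) = (56778/142439)
factor out 2^1: 56778 = 2^1·28389; with 142439 mod 8 = 7, (2/142439) = +1; sign now +1; continue with (28389/142439)
flip (28389/142439) -> (142439/28389): both odd, 28389 mod 4 = 1, 142439 mod 4 = 3, so the flip contributes +1; sign now +1
(142439/28389): 142439 mod 28389 = 494, so (142439/28389) = (494/28389)
factor out 2^1: 494 = 2^1·247; with 28389 mod 8 = 5, (2/28389) = -1; sign now -1; continue with (247/28389)
flip (247/28389) -> (28389/247): both odd, 247 mod 4 = 3, 28389 mod 4 = 1, so the flip contributes +1; sign now -1
(28389/247): 28389 mod 247 = 231, so (28389/247) = (231/247)
flip (231/247) -> (247/231): both odd, 231 mod 4 = 3, 247 mod 4 = 3, so the flip contributes -1; sign now +1
(247/231): 247 mod 231 = 16, so (247/231) = (16/231)
factor out 2^4: 16 = 2^4·1; with 231 mod 8 = 7, (2/231) = +1; sign now +1; continue with (1/231)
reached (1/231) = 1, so the symbol is +1

1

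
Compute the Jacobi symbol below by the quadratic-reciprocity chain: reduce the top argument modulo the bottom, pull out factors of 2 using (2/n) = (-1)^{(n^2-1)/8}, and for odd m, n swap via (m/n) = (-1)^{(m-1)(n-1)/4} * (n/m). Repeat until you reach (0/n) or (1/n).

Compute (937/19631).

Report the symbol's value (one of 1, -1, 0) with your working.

reciprocity: (937/19631) = +1·(19631/937) since 937 mod 4 = 1, 19631 mod 4 = 3; sign now +1
(19631/937) = (891/937)   [reduce mod 937]
reciprocity: (891/937) = +1·(937/891) since 891 mod 4 = 3, 937 mod 4 = 1; sign now +1
(937/891) = (46/891)   [reduce mod 891]
46 = 2^1·23; (2/891) = -1 since 891 mod 8 = 3, so (46/891) = (-1)^1·(23/891); sign now -1
reciprocity: (23/891) = -1·(891/23) since 23 mod 4 = 3, 891 mod 4 = 3; sign now +1
(891/23) = (17/23)   [reduce mod 23]
reciprocity: (17/23) = +1·(23/17) since 17 mod 4 = 1, 23 mod 4 = 3; sign now +1
(23/17) = (6/17)   [reduce mod 17]
6 = 2^1·3; (2/17) = +1 since 17 mod 8 = 1, so (6/17) = (+1)^1·(3/17); sign now +1
reciprocity: (3/17) = +1·(17/3) since 3 mod 4 = 3, 17 mod 4 = 1; sign now +1
(17/3) = (2/3)   [reduce mod 3]
2 = 2^1·1; (2/3) = -1 since 3 mod 8 = 3, so (2/3) = (-1)^1·(1/3); sign now -1
(1/3) = 1; final value = sign = -1

-1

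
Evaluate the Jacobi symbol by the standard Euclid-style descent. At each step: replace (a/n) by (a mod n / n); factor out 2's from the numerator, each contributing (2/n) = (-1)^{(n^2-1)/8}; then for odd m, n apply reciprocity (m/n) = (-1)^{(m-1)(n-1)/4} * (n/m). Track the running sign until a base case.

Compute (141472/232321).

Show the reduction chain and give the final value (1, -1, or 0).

factor out 2^5: 141472 = 2^5·4421; with 232321 mod 8 = 1, (2/232321) = +1; sign now +1; continue with (4421/232321)
flip (4421/232321) -> (232321/4421): both odd, 4421 mod 4 = 1, 232321 mod 4 = 1, so the flip contributes +1; sign now +1
(232321/4421): 232321 mod 4421 = 2429, so (232321/4421) = (2429/4421)
flip (2429/4421) -> (4421/2429): both odd, 2429 mod 4 = 1, 4421 mod 4 = 1, so the flip contributes +1; sign now +1
(4421/2429): 4421 mod 2429 = 1992, so (4421/2429) = (1992/2429)
factor out 2^3: 1992 = 2^3·249; with 2429 mod 8 = 5, (2/2429) = -1; sign now -1; continue with (249/2429)
flip (249/2429) -> (2429/249): both odd, 249 mod 4 = 1, 2429 mod 4 = 1, so the flip contributes +1; sign now -1
(2429/249): 2429 mod 249 = 188, so (2429/249) = (188/249)
factor out 2^2: 188 = 2^2·47; with 249 mod 8 = 1, (2/249) = +1; sign now -1; continue with (47/249)
flip (47/249) -> (249/47): both odd, 47 mod 4 = 3, 249 mod 4 = 1, so the flip contributes +1; sign now -1
(249/47): 249 mod 47 = 14, so (249/47) = (14/47)
factor out 2^1: 14 = 2^1·7; with 47 mod 8 = 7, (2/47) = +1; sign now -1; continue with (7/47)
flip (7/47) -> (47/7): both odd, 7 mod 4 = 3, 47 mod 4 = 3, so the flip contributes -1; sign now +1
(47/7): 47 mod 7 = 5, so (47/7) = (5/7)
flip (5/7) -> (7/5): both odd, 5 mod 4 = 1, 7 mod 4 = 3, so the flip contributes +1; sign now +1
(7/5): 7 mod 5 = 2, so (7/5) = (2/5)
factor out 2^1: 2 = 2^1·1; with 5 mod 8 = 5, (2/5) = -1; sign now -1; continue with (1/5)
reached (1/5) = 1, so the symbol is -1

-1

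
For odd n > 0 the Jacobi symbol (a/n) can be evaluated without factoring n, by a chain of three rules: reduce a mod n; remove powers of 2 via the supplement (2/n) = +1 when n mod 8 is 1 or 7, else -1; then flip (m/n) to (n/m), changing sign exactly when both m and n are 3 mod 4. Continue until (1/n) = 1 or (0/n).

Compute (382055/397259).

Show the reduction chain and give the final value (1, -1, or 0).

flip (382055/397259) -> (397259/382055): both odd, 382055 mod 4 = 3, 397259 mod 4 = 3, so the flip contributes -1; sign now -1
(397259/382055): 397259 mod 382055 = 15204, so (397259/382055) = (15204/382055)
factor out 2^2: 15204 = 2^2·3801; with 382055 mod 8 = 7, (2/382055) = +1; sign now -1; continue with (3801/382055)
flip (3801/382055) -> (382055/3801): both odd, 3801 mod 4 = 1, 382055 mod 4 = 3, so the flip contributes +1; sign now -1
(382055/3801): 382055 mod 3801 = 1955, so (382055/3801) = (1955/3801)
flip (1955/3801) -> (3801/1955): both odd, 1955 mod 4 = 3, 3801 mod 4 = 1, so the flip contributes +1; sign now -1
(3801/1955): 3801 mod 1955 = 1846, so (3801/1955) = (1846/1955)
factor out 2^1: 1846 = 2^1·923; with 1955 mod 8 = 3, (2/1955) = -1; sign now +1; continue with (923/1955)
flip (923/1955) -> (1955/923): both odd, 923 mod 4 = 3, 1955 mod 4 = 3, so the flip contributes -1; sign now -1
(1955/923): 1955 mod 923 = 109, so (1955/923) = (109/923)
flip (109/923) -> (923/109): both odd, 109 mod 4 = 1, 923 mod 4 = 3, so the flip contributes +1; sign now -1
(923/109): 923 mod 109 = 51, so (923/109) = (51/109)
flip (51/109) -> (109/51): both odd, 51 mod 4 = 3, 109 mod 4 = 1, so the flip contributes +1; sign now -1
(109/51): 109 mod 51 = 7, so (109/51) = (7/51)
flip (7/51) -> (51/7): both odd, 7 mod 4 = 3, 51 mod 4 = 3, so the flip contributes -1; sign now +1
(51/7): 51 mod 7 = 2, so (51/7) = (2/7)
factor out 2^1: 2 = 2^1·1; with 7 mod 8 = 7, (2/7) = +1; sign now +1; continue with (1/7)
reached (1/7) = 1, so the symbol is +1

1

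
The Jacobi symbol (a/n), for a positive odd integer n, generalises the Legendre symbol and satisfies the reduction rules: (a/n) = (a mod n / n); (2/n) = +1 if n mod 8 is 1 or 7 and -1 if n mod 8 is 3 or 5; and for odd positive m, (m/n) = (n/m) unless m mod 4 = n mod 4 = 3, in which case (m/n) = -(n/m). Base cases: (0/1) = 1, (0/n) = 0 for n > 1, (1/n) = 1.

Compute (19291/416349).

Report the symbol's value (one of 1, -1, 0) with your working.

flip (19291/416349) -> (416349/19291): both odd, 19291 mod 4 = 3, 416349 mod 4 = 1, so the flip contributes +1; sign now +1
(416349/19291): 416349 mod 19291 = 11238, so (416349/19291) = (11238/19291)
factor out 2^1: 11238 = 2^1·5619; with 19291 mod 8 = 3, (2/19291) = -1; sign now -1; continue with (5619/19291)
flip (5619/19291) -> (19291/5619): both odd, 5619 mod 4 = 3, 19291 mod 4 = 3, so the flip contributes -1; sign now +1
(19291/5619): 19291 mod 5619 = 2434, so (19291/5619) = (2434/5619)
factor out 2^1: 2434 = 2^1·1217; with 5619 mod 8 = 3, (2/5619) = -1; sign now -1; continue with (1217/5619)
flip (1217/5619) -> (5619/1217): both odd, 1217 mod 4 = 1, 5619 mod 4 = 3, so the flip contributes +1; sign now -1
(5619/1217): 5619 mod 1217 = 751, so (5619/1217) = (751/1217)
flip (751/1217) -> (1217/751): both odd, 751 mod 4 = 3, 1217 mod 4 = 1, so the flip contributes +1; sign now -1
(1217/751): 1217 mod 751 = 466, so (1217/751) = (466/751)
factor out 2^1: 466 = 2^1·233; with 751 mod 8 = 7, (2/751) = +1; sign now -1; continue with (233/751)
flip (233/751) -> (751/233): both odd, 233 mod 4 = 1, 751 mod 4 = 3, so the flip contributes +1; sign now -1
(751/233): 751 mod 233 = 52, so (751/233) = (52/233)
factor out 2^2: 52 = 2^2·13; with 233 mod 8 = 1, (2/233) = +1; sign now -1; continue with (13/233)
flip (13/233) -> (233/13): both odd, 13 mod 4 = 1, 233 mod 4 = 1, so the flip contributes +1; sign now -1
(233/13): 233 mod 13 = 12, so (233/13) = (12/13)
factor out 2^2: 12 = 2^2·3; with 13 mod 8 = 5, (2/13) = -1; sign now -1; continue with (3/13)
flip (3/13) -> (13/3): both odd, 3 mod 4 = 3, 13 mod 4 = 1, so the flip contributes +1; sign now -1
(13/3): 13 mod 3 = 1, so (13/3) = (1/3)
reached (1/3) = 1, so the symbol is -1

-1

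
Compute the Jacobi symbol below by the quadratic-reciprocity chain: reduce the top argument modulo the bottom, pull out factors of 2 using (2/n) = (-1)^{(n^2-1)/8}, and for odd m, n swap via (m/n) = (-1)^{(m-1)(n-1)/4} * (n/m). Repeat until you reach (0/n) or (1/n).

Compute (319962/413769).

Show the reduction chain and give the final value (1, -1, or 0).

factor out 2^1: 319962 = 2^1·159981; with 413769 mod 8 = 1, (2/413769) = +1; sign now +1; continue with (159981/413769)
flip (159981/413769) -> (413769/159981): both odd, 159981 mod 4 = 1, 413769 mod 4 = 1, so the flip contributes +1; sign now +1
(413769/159981): 413769 mod 159981 = 93807, so (413769/159981) = (93807/159981)
flip (93807/159981) -> (159981/93807): both odd, 93807 mod 4 = 3, 159981 mod 4 = 1, so the flip contributes +1; sign now +1
(159981/93807): 159981 mod 93807 = 66174, so (159981/93807) = (66174/93807)
factor out 2^1: 66174 = 2^1·33087; with 93807 mod 8 = 7, (2/93807) = +1; sign now +1; continue with (33087/93807)
flip (33087/93807) -> (93807/33087): both odd, 33087 mod 4 = 3, 93807 mod 4 = 3, so the flip contributes -1; sign now -1
(93807/33087): 93807 mod 33087 = 27633, so (93807/33087) = (27633/33087)
flip (27633/33087) -> (33087/27633): both odd, 27633 mod 4 = 1, 33087 mod 4 = 3, so the flip contributes +1; sign now -1
(33087/27633): 33087 mod 27633 = 5454, so (33087/27633) = (5454/27633)
factor out 2^1: 5454 = 2^1·2727; with 27633 mod 8 = 1, (2/27633) = +1; sign now -1; continue with (2727/27633)
flip (2727/27633) -> (27633/2727): both odd, 2727 mod 4 = 3, 27633 mod 4 = 1, so the flip contributes +1; sign now -1
(27633/2727): 27633 mod 2727 = 363, so (27633/2727) = (363/2727)
flip (363/2727) -> (2727/363): both odd, 363 mod 4 = 3, 2727 mod 4 = 3, so the flip contributes -1; sign now +1
(2727/363): 2727 mod 363 = 186, so (2727/363) = (186/363)
factor out 2^1: 186 = 2^1·93; with 363 mod 8 = 3, (2/363) = -1; sign now -1; continue with (93/363)
flip (93/363) -> (363/93): both odd, 93 mod 4 = 1, 363 mod 4 = 3, so the flip contributes +1; sign now -1
(363/93): 363 mod 93 = 84, so (363/93) = (84/93)
factor out 2^2: 84 = 2^2·21; with 93 mod 8 = 5, (2/93) = -1; sign now -1; continue with (21/93)
flip (21/93) -> (93/21): both odd, 21 mod 4 = 1, 93 mod 4 = 1, so the flip contributes +1; sign now -1
(93/21): 93 mod 21 = 9, so (93/21) = (9/21)
flip (9/21) -> (21/9): both odd, 9 mod 4 = 1, 21 mod 4 = 1, so the flip contributes +1; sign now -1
(21/9): 21 mod 9 = 3, so (21/9) = (3/9)
flip (3/9) -> (9/3): both odd, 3 mod 4 = 3, 9 mod 4 = 1, so the flip contributes +1; sign now -1
(9/3): 9 mod 3 = 0, so (9/3) = (0/3)
reached (0/3); gcd(a, n) > 1, so (0/3) = 0 and the symbol is 0

0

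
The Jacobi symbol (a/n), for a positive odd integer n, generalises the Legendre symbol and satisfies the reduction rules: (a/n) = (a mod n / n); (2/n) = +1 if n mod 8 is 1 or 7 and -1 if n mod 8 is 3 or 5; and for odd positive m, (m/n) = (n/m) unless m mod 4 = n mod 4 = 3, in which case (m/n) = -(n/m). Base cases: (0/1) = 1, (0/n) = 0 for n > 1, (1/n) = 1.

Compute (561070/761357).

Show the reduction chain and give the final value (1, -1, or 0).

561070 = 2^1·280535; (2/761357) = -1 since 761357 mod 8 = 5, so (561070/761357) = (-1)^1·(280535/761357); sign now -1
reciprocity: (280535/761357) = +1·(761357/280535) since 280535 mod 4 = 3, 761357 mod 4 = 1; sign now -1
(761357/280535) = (200287/280535)   [reduce mod 280535]
reciprocity: (200287/280535) = -1·(280535/200287) since 200287 mod 4 = 3, 280535 mod 4 = 3; sign now +1
(280535/200287) = (80248/200287)   [reduce mod 200287]
80248 = 2^3·10031; (2/200287) = +1 since 200287 mod 8 = 7, so (80248/200287) = (+1)^3·(10031/200287); sign now +1
reciprocity: (10031/200287) = -1·(200287/10031) since 10031 mod 4 = 3, 200287 mod 4 = 3; sign now -1
(200287/10031) = (9698/10031)   [reduce mod 10031]
9698 = 2^1·4849; (2/10031) = +1 since 10031 mod 8 = 7, so (9698/10031) = (+1)^1·(4849/10031); sign now -1
reciprocity: (4849/10031) = +1·(10031/4849) since 4849 mod 4 = 1, 10031 mod 4 = 3; sign now -1
(10031/4849) = (333/4849)   [reduce mod 4849]
reciprocity: (333/4849) = +1·(4849/333) since 333 mod 4 = 1, 4849 mod 4 = 1; sign now -1
(4849/333) = (187/333)   [reduce mod 333]
reciprocity: (187/333) = +1·(333/187) since 187 mod 4 = 3, 333 mod 4 = 1; sign now -1
(333/187) = (146/187)   [reduce mod 187]
146 = 2^1·73; (2/187) = -1 since 187 mod 8 = 3, so (146/187) = (-1)^1·(73/187); sign now +1
reciprocity: (73/187) = +1·(187/73) since 73 mod 4 = 1, 187 mod 4 = 3; sign now +1
(187/73) = (41/73)   [reduce mod 73]
reciprocity: (41/73) = +1·(73/41) since 41 mod 4 = 1, 73 mod 4 = 1; sign now +1
(73/41) = (32/41)   [reduce mod 41]
32 = 2^5·1; (2/41) = +1 since 41 mod 8 = 1, so (32/41) = (+1)^5·(1/41); sign now +1
(1/41) = 1; final value = sign = +1

1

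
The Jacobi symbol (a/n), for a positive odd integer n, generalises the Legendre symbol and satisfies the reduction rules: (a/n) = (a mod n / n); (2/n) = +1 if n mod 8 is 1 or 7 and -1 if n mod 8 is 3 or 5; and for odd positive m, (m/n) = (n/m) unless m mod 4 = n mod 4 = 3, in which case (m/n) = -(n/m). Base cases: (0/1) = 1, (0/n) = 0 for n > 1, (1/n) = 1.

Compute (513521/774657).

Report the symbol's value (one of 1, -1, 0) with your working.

-1

reciprocity: (513521/774657) = +1·(774657/513521) since 513521 mod 4 = 1, 774657 mod 4 = 1; sign now +1
(774657/513521) = (261136/513521)   [reduce mod 513521]
261136 = 2^4·16321; (2/513521) = +1 since 513521 mod 8 = 1, so (261136/513521) = (+1)^4·(16321/513521); sign now +1
reciprocity: (16321/513521) = +1·(513521/16321) since 16321 mod 4 = 1, 513521 mod 4 = 1; sign now +1
(513521/16321) = (7570/16321)   [reduce mod 16321]
7570 = 2^1·3785; (2/16321) = +1 since 16321 mod 8 = 1, so (7570/16321) = (+1)^1·(3785/16321); sign now +1
reciprocity: (3785/16321) = +1·(16321/3785) since 3785 mod 4 = 1, 16321 mod 4 = 1; sign now +1
(16321/3785) = (1181/3785)   [reduce mod 3785]
reciprocity: (1181/3785) = +1·(3785/1181) since 1181 mod 4 = 1, 3785 mod 4 = 1; sign now +1
(3785/1181) = (242/1181)   [reduce mod 1181]
242 = 2^1·121; (2/1181) = -1 since 1181 mod 8 = 5, so (242/1181) = (-1)^1·(121/1181); sign now -1
reciprocity: (121/1181) = +1·(1181/121) since 121 mod 4 = 1, 1181 mod 4 = 1; sign now -1
(1181/121) = (92/121)   [reduce mod 121]
92 = 2^2·23; (2/121) = +1 since 121 mod 8 = 1, so (92/121) = (+1)^2·(23/121); sign now -1
reciprocity: (23/121) = +1·(121/23) since 23 mod 4 = 3, 121 mod 4 = 1; sign now -1
(121/23) = (6/23)   [reduce mod 23]
6 = 2^1·3; (2/23) = +1 since 23 mod 8 = 7, so (6/23) = (+1)^1·(3/23); sign now -1
reciprocity: (3/23) = -1·(23/3) since 3 mod 4 = 3, 23 mod 4 = 3; sign now +1
(23/3) = (2/3)   [reduce mod 3]
2 = 2^1·1; (2/3) = -1 since 3 mod 8 = 3, so (2/3) = (-1)^1·(1/3); sign now -1
(1/3) = 1; final value = sign = -1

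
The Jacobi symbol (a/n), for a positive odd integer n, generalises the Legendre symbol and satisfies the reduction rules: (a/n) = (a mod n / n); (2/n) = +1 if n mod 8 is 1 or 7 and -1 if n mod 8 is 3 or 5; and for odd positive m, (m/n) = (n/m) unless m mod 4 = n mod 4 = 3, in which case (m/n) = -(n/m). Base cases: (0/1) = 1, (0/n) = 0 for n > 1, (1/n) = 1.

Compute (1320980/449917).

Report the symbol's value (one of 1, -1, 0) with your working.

-1

(1320980/449917) = (421146/449917)   [reduce mod 449917]
421146 = 2^1·210573; (2/449917) = -1 since 449917 mod 8 = 5, so (421146/449917) = (-1)^1·(210573/449917); sign now -1
reciprocity: (210573/449917) = +1·(449917/210573) since 210573 mod 4 = 1, 449917 mod 4 = 1; sign now -1
(449917/210573) = (28771/210573)   [reduce mod 210573]
reciprocity: (28771/210573) = +1·(210573/28771) since 28771 mod 4 = 3, 210573 mod 4 = 1; sign now -1
(210573/28771) = (9176/28771)   [reduce mod 28771]
9176 = 2^3·1147; (2/28771) = -1 since 28771 mod 8 = 3, so (9176/28771) = (-1)^3·(1147/28771); sign now +1
reciprocity: (1147/28771) = -1·(28771/1147) since 1147 mod 4 = 3, 28771 mod 4 = 3; sign now -1
(28771/1147) = (96/1147)   [reduce mod 1147]
96 = 2^5·3; (2/1147) = -1 since 1147 mod 8 = 3, so (96/1147) = (-1)^5·(3/1147); sign now +1
reciprocity: (3/1147) = -1·(1147/3) since 3 mod 4 = 3, 1147 mod 4 = 3; sign now -1
(1147/3) = (1/3)   [reduce mod 3]
(1/3) = 1; final value = sign = -1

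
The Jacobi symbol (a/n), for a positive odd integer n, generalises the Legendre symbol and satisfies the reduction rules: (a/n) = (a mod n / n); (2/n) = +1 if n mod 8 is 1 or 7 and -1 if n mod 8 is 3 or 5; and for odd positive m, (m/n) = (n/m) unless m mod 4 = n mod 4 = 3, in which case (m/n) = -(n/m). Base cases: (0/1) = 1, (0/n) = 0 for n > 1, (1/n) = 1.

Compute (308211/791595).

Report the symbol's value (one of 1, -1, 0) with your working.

0

reciprocity: (308211/791595) = -1·(791595/308211) since 308211 mod 4 = 3, 791595 mod 4 = 3; sign now -1
(791595/308211) = (175173/308211)   [reduce mod 308211]
reciprocity: (175173/308211) = +1·(308211/175173) since 175173 mod 4 = 1, 308211 mod 4 = 3; sign now -1
(308211/175173) = (133038/175173)   [reduce mod 175173]
133038 = 2^1·66519; (2/175173) = -1 since 175173 mod 8 = 5, so (133038/175173) = (-1)^1·(66519/175173); sign now +1
reciprocity: (66519/175173) = +1·(175173/66519) since 66519 mod 4 = 3, 175173 mod 4 = 1; sign now +1
(175173/66519) = (42135/66519)   [reduce mod 66519]
reciprocity: (42135/66519) = -1·(66519/42135) since 42135 mod 4 = 3, 66519 mod 4 = 3; sign now -1
(66519/42135) = (24384/42135)   [reduce mod 42135]
24384 = 2^6·381; (2/42135) = +1 since 42135 mod 8 = 7, so (24384/42135) = (+1)^6·(381/42135); sign now -1
reciprocity: (381/42135) = +1·(42135/381) since 381 mod 4 = 1, 42135 mod 4 = 3; sign now -1
(42135/381) = (225/381)   [reduce mod 381]
reciprocity: (225/381) = +1·(381/225) since 225 mod 4 = 1, 381 mod 4 = 1; sign now -1
(381/225) = (156/225)   [reduce mod 225]
156 = 2^2·39; (2/225) = +1 since 225 mod 8 = 1, so (156/225) = (+1)^2·(39/225); sign now -1
reciprocity: (39/225) = +1·(225/39) since 39 mod 4 = 3, 225 mod 4 = 1; sign now -1
(225/39) = (30/39)   [reduce mod 39]
30 = 2^1·15; (2/39) = +1 since 39 mod 8 = 7, so (30/39) = (+1)^1·(15/39); sign now -1
reciprocity: (15/39) = -1·(39/15) since 15 mod 4 = 3, 39 mod 4 = 3; sign now +1
(39/15) = (9/15)   [reduce mod 15]
reciprocity: (9/15) = +1·(15/9) since 9 mod 4 = 1, 15 mod 4 = 3; sign now +1
(15/9) = (6/9)   [reduce mod 9]
6 = 2^1·3; (2/9) = +1 since 9 mod 8 = 1, so (6/9) = (+1)^1·(3/9); sign now +1
reciprocity: (3/9) = +1·(9/3) since 3 mod 4 = 3, 9 mod 4 = 1; sign now +1
(9/3) = (0/3)   [reduce mod 3]
(0/3) = 0   [gcd(a, n) > 1]; final value = 0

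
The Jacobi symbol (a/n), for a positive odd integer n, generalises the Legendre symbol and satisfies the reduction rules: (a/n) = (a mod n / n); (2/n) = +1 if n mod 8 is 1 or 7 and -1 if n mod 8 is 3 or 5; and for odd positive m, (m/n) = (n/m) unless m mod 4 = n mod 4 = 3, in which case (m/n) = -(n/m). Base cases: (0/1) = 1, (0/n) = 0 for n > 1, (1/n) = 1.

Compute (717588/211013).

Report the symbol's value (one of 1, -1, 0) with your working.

(717588/211013) = (84549/211013)   [reduce mod 211013]
reciprocity: (84549/211013) = +1·(211013/84549) since 84549 mod 4 = 1, 211013 mod 4 = 1; sign now +1
(211013/84549) = (41915/84549)   [reduce mod 84549]
reciprocity: (41915/84549) = +1·(84549/41915) since 41915 mod 4 = 3, 84549 mod 4 = 1; sign now +1
(84549/41915) = (719/41915)   [reduce mod 41915]
reciprocity: (719/41915) = -1·(41915/719) since 719 mod 4 = 3, 41915 mod 4 = 3; sign now -1
(41915/719) = (213/719)   [reduce mod 719]
reciprocity: (213/719) = +1·(719/213) since 213 mod 4 = 1, 719 mod 4 = 3; sign now -1
(719/213) = (80/213)   [reduce mod 213]
80 = 2^4·5; (2/213) = -1 since 213 mod 8 = 5, so (80/213) = (-1)^4·(5/213); sign now -1
reciprocity: (5/213) = +1·(213/5) since 5 mod 4 = 1, 213 mod 4 = 1; sign now -1
(213/5) = (3/5)   [reduce mod 5]
reciprocity: (3/5) = +1·(5/3) since 3 mod 4 = 3, 5 mod 4 = 1; sign now -1
(5/3) = (2/3)   [reduce mod 3]
2 = 2^1·1; (2/3) = -1 since 3 mod 8 = 3, so (2/3) = (-1)^1·(1/3); sign now +1
(1/3) = 1; final value = sign = +1

1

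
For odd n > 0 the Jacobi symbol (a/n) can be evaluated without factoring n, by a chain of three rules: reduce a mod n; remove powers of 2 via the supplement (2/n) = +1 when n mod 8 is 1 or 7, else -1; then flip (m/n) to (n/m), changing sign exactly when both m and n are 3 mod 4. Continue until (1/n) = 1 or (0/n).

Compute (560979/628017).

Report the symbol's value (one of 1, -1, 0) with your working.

0

reciprocity: (560979/628017) = +1·(628017/560979) since 560979 mod 4 = 3, 628017 mod 4 = 1; sign now +1
(628017/560979) = (67038/560979)   [reduce mod 560979]
67038 = 2^1·33519; (2/560979) = -1 since 560979 mod 8 = 3, so (67038/560979) = (-1)^1·(33519/560979); sign now -1
reciprocity: (33519/560979) = -1·(560979/33519) since 33519 mod 4 = 3, 560979 mod 4 = 3; sign now +1
(560979/33519) = (24675/33519)   [reduce mod 33519]
reciprocity: (24675/33519) = -1·(33519/24675) since 24675 mod 4 = 3, 33519 mod 4 = 3; sign now -1
(33519/24675) = (8844/24675)   [reduce mod 24675]
8844 = 2^2·2211; (2/24675) = -1 since 24675 mod 8 = 3, so (8844/24675) = (-1)^2·(2211/24675); sign now -1
reciprocity: (2211/24675) = -1·(24675/2211) since 2211 mod 4 = 3, 24675 mod 4 = 3; sign now +1
(24675/2211) = (354/2211)   [reduce mod 2211]
354 = 2^1·177; (2/2211) = -1 since 2211 mod 8 = 3, so (354/2211) = (-1)^1·(177/2211); sign now -1
reciprocity: (177/2211) = +1·(2211/177) since 177 mod 4 = 1, 2211 mod 4 = 3; sign now -1
(2211/177) = (87/177)   [reduce mod 177]
reciprocity: (87/177) = +1·(177/87) since 87 mod 4 = 3, 177 mod 4 = 1; sign now -1
(177/87) = (3/87)   [reduce mod 87]
reciprocity: (3/87) = -1·(87/3) since 3 mod 4 = 3, 87 mod 4 = 3; sign now +1
(87/3) = (0/3)   [reduce mod 3]
(0/3) = 0   [gcd(a, n) > 1]; final value = 0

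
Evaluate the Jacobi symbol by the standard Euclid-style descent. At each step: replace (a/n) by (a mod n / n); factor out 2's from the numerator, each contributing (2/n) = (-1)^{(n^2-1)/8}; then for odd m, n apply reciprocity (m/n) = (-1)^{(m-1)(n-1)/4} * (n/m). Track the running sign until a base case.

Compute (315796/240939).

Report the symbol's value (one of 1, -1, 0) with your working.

(315796/240939) = (74857/240939)   [reduce mod 240939]
reciprocity: (74857/240939) = +1·(240939/74857) since 74857 mod 4 = 1, 240939 mod 4 = 3; sign now +1
(240939/74857) = (16368/74857)   [reduce mod 74857]
16368 = 2^4·1023; (2/74857) = +1 since 74857 mod 8 = 1, so (16368/74857) = (+1)^4·(1023/74857); sign now +1
reciprocity: (1023/74857) = +1·(74857/1023) since 1023 mod 4 = 3, 74857 mod 4 = 1; sign now +1
(74857/1023) = (178/1023)   [reduce mod 1023]
178 = 2^1·89; (2/1023) = +1 since 1023 mod 8 = 7, so (178/1023) = (+1)^1·(89/1023); sign now +1
reciprocity: (89/1023) = +1·(1023/89) since 89 mod 4 = 1, 1023 mod 4 = 3; sign now +1
(1023/89) = (44/89)   [reduce mod 89]
44 = 2^2·11; (2/89) = +1 since 89 mod 8 = 1, so (44/89) = (+1)^2·(11/89); sign now +1
reciprocity: (11/89) = +1·(89/11) since 11 mod 4 = 3, 89 mod 4 = 1; sign now +1
(89/11) = (1/11)   [reduce mod 11]
(1/11) = 1; final value = sign = +1

1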